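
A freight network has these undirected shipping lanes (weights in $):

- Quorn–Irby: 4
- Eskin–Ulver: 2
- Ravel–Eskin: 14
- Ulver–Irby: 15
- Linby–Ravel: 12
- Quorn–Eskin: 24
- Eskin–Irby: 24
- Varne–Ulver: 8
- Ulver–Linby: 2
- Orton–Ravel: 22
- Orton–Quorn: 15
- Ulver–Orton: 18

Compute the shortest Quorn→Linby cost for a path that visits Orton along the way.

Shortest Quorn→Orton: Quorn–Orton = 15
Shortest Orton→Linby: Orton–Ulver–Linby = 20
Total via Orton: 15 + 20 = $35.

$35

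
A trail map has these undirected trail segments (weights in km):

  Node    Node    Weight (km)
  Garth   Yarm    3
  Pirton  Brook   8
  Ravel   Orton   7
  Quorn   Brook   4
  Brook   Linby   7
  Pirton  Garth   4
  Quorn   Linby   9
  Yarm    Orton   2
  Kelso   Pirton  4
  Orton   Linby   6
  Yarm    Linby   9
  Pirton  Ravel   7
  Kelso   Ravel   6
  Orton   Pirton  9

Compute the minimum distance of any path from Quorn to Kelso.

Enumerating some paths:
Quorn → Linby → Orton → Pirton → Kelso: 9+6+9+4 = 28
Quorn → Linby → Orton → Yarm → Garth → Pirton → Kelso: 9+6+2+3+4+4 = 28
Quorn → Brook → Pirton → Kelso: 4+8+4 = 16
Quorn → Brook → Pirton → Ravel → Kelso: 4+8+7+6 = 25
The minimum is 16 km via Quorn → Brook → Pirton → Kelso.

16 km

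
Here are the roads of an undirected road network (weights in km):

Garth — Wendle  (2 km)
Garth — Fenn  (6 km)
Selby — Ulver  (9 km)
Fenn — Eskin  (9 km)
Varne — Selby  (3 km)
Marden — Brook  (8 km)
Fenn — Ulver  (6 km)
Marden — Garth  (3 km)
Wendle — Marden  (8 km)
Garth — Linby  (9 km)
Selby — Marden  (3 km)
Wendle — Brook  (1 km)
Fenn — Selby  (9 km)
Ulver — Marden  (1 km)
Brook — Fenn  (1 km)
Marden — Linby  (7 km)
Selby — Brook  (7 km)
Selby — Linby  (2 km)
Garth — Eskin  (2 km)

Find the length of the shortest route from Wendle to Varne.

Enumerating some paths:
Wendle - Marden - Selby - Varne: 8+3+3 = 14
Wendle - Brook - Selby - Varne: 1+7+3 = 11
Wendle - Brook - Fenn - Selby - Varne: 1+1+9+3 = 14
The minimum is 11 km via Wendle - Brook - Selby - Varne.

11 km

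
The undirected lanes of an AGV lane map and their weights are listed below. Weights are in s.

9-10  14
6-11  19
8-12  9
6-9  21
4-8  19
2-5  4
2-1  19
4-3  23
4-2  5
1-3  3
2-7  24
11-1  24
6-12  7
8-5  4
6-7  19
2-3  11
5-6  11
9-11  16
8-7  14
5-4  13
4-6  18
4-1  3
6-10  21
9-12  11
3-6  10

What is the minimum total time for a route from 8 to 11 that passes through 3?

Shortest 8→3: 8 → 5 → 2 → 3 = 19
Best 3 to 11: 3 → 1 → 11 costing 27
Total via 3: 19 + 27 = 46 s.

46 s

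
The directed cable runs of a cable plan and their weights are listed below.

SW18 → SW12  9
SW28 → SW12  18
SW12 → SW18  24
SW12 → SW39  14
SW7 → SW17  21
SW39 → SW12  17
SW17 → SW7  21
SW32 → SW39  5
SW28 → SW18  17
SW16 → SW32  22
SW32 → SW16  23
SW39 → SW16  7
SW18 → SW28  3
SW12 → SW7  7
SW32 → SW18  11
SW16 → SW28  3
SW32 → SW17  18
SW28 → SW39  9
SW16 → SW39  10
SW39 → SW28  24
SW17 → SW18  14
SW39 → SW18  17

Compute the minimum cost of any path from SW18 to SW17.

37

Compare a few routes:
SW18–SW28–SW12–SW7–SW17: 3+18+7+21 = 49
SW18–SW12–SW7–SW17: 9+7+21 = 37
SW18–SW28–SW39–SW12–SW7–SW17: 3+9+17+7+21 = 57
Cheapest is SW18–SW12–SW7–SW17 at 37.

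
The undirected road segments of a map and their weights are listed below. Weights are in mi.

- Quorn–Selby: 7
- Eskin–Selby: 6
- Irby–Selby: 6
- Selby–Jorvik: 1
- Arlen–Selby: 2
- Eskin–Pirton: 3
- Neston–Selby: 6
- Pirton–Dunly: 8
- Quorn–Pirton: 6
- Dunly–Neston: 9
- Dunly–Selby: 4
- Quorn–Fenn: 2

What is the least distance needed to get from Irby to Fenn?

15 mi

Candidate routes:
Irby - Selby - Eskin - Pirton - Quorn - Fenn: 6+6+3+6+2 = 23
Irby - Selby - Quorn - Fenn: 6+7+2 = 15
The minimum is 15 mi via Irby - Selby - Quorn - Fenn.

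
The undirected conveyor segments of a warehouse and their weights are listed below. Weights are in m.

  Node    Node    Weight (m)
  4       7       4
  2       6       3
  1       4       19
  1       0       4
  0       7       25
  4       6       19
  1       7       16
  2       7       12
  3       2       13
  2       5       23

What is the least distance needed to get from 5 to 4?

Shortest distances from 5:
5: 0
2: 23  (via 5)
6: 26  (via 2)
7: 35  (via 2)
3: 36  (via 2)
4: 39  (via 7)
Shortest route: 5–2–7–4 = 39 m.

39 m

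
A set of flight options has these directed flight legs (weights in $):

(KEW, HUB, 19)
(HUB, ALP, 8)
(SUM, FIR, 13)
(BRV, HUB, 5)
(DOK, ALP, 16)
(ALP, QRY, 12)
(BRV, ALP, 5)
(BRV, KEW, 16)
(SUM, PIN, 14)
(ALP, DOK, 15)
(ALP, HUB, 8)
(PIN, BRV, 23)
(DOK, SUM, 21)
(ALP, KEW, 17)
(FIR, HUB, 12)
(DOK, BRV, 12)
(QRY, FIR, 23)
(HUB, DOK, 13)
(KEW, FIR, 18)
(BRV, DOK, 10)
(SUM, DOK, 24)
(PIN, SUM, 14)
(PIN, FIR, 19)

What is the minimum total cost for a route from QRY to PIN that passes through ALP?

$93

Best QRY to ALP: QRY–FIR–HUB–ALP costing 43
Shortest ALP→PIN: ALP–DOK–SUM–PIN = 50
Total via ALP: 43 + 50 = $93.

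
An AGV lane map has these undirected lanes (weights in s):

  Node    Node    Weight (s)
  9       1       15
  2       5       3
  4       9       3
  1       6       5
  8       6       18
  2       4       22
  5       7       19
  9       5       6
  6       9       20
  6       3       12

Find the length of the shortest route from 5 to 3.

38 s

Compare a few routes:
5 → 9 → 6 → 3: 6+20+12 = 38
5 → 2 → 4 → 9 → 1 → 6 → 3: 3+22+3+15+5+12 = 60
Cheapest is 5 → 9 → 6 → 3 at 38 s.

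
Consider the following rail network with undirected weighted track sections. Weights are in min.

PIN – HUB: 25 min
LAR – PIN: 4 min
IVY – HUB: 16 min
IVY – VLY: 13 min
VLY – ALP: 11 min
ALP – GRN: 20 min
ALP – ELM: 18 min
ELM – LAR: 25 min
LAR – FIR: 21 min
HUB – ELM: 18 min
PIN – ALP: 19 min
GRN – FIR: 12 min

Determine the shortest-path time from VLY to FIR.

Enumerating some paths:
VLY–ALP–PIN–LAR–FIR: 11+19+4+21 = 55
VLY–ALP–GRN–FIR: 11+20+12 = 43
The minimum is 43 min via VLY–ALP–GRN–FIR.

43 min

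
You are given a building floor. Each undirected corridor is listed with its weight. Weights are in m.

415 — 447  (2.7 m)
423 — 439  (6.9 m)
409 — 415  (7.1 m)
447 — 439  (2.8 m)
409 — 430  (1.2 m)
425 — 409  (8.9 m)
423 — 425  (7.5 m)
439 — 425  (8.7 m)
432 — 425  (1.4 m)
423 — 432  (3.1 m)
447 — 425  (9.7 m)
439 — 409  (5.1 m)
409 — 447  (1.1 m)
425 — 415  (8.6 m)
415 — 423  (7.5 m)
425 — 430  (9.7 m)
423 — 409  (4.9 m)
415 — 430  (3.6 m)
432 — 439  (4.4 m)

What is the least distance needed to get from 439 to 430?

Running Dijkstra from 439:
439: 0
447: 2.8  (via 439)
409: 3.9  (via 447)
432: 4.4  (via 439)
430: 5.1  (via 409)
Shortest route: 439 → 447 → 409 → 430 = 5.1 m.

5.1 m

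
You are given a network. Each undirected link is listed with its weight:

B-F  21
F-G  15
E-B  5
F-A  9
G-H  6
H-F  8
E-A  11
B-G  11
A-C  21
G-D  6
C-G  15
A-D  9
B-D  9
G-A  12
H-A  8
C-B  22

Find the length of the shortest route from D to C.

Compare a few routes:
D - G - C: 6+15 = 21
D - A - C: 9+21 = 30
D - B - G - C: 9+11+15 = 35
D - B - C: 9+22 = 31
The minimum is 21 via D - G - C.

21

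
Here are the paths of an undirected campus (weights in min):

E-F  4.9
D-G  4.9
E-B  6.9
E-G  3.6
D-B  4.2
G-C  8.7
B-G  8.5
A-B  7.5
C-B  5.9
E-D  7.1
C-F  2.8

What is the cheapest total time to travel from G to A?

16 min

Shortest distances from G:
G: 0
E: 3.6  (via G)
D: 4.9  (via G)
B: 8.5  (via G)
F: 8.5  (via E)
C: 8.7  (via G)
A: 16  (via B)
Shortest route: G–B–A = 16 min.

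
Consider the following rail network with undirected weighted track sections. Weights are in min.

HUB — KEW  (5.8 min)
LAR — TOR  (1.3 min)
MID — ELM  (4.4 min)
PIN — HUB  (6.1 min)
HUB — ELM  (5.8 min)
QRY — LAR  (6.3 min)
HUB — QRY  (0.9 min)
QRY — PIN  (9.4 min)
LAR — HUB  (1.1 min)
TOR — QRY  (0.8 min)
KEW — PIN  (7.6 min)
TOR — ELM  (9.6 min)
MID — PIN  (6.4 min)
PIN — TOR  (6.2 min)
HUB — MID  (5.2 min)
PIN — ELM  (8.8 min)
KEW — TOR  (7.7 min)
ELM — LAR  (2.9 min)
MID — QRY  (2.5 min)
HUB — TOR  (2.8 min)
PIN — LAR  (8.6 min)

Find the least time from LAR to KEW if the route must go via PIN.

14.8 min

Shortest LAR→PIN: LAR → HUB → PIN = 7.2
Shortest PIN→KEW: PIN → KEW = 7.6
Total via PIN: 7.2 + 7.6 = 14.8 min.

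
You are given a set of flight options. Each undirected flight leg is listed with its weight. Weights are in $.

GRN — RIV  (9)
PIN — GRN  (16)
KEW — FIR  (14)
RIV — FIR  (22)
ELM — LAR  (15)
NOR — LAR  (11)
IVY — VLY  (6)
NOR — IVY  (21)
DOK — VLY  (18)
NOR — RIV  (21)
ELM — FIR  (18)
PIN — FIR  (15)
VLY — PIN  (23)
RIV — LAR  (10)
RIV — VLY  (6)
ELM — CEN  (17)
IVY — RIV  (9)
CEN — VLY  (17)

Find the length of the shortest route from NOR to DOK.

$45

Shortest distances from NOR:
NOR: 0
LAR: 11  (via NOR)
RIV: 21  (via NOR)
IVY: 21  (via NOR)
ELM: 26  (via LAR)
VLY: 27  (via RIV)
GRN: 30  (via RIV)
CEN: 43  (via ELM)
FIR: 43  (via RIV)
DOK: 45  (via VLY)
Shortest route: NOR → RIV → VLY → DOK = $45.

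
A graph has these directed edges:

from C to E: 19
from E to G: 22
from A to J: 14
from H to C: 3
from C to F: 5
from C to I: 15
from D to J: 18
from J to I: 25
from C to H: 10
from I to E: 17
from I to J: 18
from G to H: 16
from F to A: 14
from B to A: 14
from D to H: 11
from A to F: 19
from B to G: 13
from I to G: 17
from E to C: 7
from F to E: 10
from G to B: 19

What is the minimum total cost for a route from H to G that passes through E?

Shortest H→E: H–C–F–E = 18
Best E to G: E–G costing 22
Total via E: 18 + 22 = 40.

40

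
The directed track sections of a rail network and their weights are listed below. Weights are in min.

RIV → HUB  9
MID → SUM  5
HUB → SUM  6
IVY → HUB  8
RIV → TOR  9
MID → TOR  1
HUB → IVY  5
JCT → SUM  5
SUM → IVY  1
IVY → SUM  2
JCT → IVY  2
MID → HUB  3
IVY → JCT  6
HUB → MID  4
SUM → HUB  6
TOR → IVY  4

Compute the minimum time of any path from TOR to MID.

Settle nodes by increasing distance from TOR:
TOR: 0
IVY: 4  (via TOR)
SUM: 6  (via IVY)
JCT: 10  (via IVY)
HUB: 12  (via IVY)
MID: 16  (via HUB)
Shortest route: TOR–IVY–HUB–MID = 16 min.

16 min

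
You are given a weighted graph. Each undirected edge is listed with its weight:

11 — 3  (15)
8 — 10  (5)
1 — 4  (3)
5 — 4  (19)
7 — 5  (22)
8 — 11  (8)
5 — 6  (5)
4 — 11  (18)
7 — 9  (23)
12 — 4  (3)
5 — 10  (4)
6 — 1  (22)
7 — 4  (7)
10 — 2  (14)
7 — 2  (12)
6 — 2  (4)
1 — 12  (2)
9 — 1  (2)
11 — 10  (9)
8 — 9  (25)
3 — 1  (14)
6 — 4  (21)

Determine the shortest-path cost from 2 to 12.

22

Shortest distances from 2:
2: 0
6: 4  (via 2)
5: 9  (via 6)
7: 12  (via 2)
10: 13  (via 5)
8: 18  (via 10)
4: 19  (via 7)
1: 22  (via 4)
11: 22  (via 10)
12: 22  (via 4)
Shortest route: 2 → 7 → 4 → 12 = 22.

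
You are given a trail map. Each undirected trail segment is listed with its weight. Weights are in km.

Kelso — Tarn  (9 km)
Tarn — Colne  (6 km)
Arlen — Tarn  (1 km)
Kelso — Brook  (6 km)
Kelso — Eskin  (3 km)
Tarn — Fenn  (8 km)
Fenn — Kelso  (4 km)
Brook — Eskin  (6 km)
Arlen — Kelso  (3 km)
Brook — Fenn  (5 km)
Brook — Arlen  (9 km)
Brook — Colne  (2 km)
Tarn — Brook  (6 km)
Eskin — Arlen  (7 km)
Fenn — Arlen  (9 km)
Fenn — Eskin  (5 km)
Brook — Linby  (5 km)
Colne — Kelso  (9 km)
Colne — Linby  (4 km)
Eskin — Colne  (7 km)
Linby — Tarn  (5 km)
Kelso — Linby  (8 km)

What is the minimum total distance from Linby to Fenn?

10 km

Candidate routes:
Linby–Colne–Brook–Fenn: 4+2+5 = 11
Linby–Kelso–Fenn: 8+4 = 12
Linby–Brook–Fenn: 5+5 = 10
The minimum is 10 km via Linby–Brook–Fenn.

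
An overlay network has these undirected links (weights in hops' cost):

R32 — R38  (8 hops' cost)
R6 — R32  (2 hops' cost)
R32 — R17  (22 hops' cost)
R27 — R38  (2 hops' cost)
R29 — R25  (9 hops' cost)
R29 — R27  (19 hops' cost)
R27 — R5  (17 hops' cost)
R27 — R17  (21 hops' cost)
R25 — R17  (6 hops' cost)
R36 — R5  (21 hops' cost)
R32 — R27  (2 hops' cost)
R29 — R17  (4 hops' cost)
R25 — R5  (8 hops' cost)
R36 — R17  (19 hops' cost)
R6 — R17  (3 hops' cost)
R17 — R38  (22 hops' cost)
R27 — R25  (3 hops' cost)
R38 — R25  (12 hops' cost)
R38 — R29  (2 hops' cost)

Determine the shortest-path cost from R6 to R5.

15 hops' cost

Enumerating some paths:
R6–R17–R25–R5: 3+6+8 = 17
R6–R17–R29–R38–R27–R25–R5: 3+4+2+2+3+8 = 22
R6–R32–R27–R25–R5: 2+2+3+8 = 15
R6–R32–R27–R5: 2+2+17 = 21
The minimum is 15 hops' cost via R6–R32–R27–R25–R5.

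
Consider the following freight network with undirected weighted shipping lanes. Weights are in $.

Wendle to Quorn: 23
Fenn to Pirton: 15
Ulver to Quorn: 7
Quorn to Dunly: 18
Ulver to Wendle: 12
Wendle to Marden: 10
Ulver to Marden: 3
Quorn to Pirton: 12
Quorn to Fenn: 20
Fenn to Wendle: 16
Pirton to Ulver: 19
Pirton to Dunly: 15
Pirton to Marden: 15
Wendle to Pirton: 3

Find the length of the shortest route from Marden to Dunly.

$28

Shortest distances from Marden:
Marden: 0
Ulver: 3  (via Marden)
Quorn: 10  (via Ulver)
Wendle: 10  (via Marden)
Pirton: 13  (via Wendle)
Fenn: 26  (via Wendle)
Dunly: 28  (via Quorn)
Shortest route: Marden → Ulver → Quorn → Dunly = $28.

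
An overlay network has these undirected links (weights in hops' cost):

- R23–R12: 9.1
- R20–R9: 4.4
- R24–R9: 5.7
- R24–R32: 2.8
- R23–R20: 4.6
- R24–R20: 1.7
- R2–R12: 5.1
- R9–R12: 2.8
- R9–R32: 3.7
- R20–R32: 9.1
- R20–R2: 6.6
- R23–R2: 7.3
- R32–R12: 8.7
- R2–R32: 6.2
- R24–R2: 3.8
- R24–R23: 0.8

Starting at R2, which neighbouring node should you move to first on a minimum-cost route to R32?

Candidate routes:
R2 - R32: 6.2 = 6.2
R2 - R24 - R32: 3.8+2.8 = 6.6
Cheapest is R2 - R32 at 6.2 hops' cost.
So from R2 the first move is to R32.

R32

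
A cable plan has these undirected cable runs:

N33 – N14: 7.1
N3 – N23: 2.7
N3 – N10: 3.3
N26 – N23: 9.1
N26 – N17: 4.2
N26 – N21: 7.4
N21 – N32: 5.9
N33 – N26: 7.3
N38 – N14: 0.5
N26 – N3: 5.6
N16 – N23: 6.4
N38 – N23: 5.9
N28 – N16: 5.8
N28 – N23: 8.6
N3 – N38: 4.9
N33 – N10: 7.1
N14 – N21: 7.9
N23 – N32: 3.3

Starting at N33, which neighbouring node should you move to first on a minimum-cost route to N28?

N10

Enumerating some paths:
N33–N14–N38–N3–N23–N28: 7.1+0.5+4.9+2.7+8.6 = 23.8
N33–N10–N3–N23–N28: 7.1+3.3+2.7+8.6 = 21.7
N33–N14–N38–N23–N28: 7.1+0.5+5.9+8.6 = 22.1
Cheapest is N33–N10–N3–N23–N28 at 21.7.
So from N33 the first move is to N10.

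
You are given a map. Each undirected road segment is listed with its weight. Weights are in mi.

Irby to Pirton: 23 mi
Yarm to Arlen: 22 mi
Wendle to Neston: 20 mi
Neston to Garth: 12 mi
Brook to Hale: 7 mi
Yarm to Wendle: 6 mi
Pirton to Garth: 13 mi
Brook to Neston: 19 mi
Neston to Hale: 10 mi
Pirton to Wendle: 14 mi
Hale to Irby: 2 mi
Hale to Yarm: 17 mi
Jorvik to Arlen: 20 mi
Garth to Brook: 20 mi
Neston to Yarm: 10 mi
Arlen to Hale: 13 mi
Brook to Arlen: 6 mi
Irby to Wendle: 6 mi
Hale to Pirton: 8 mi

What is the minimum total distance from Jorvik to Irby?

35 mi

Running Dijkstra from Jorvik:
Jorvik: 0
Arlen: 20  (via Jorvik)
Brook: 26  (via Arlen)
Hale: 33  (via Arlen)
Irby: 35  (via Hale)
Shortest route: Jorvik–Arlen–Hale–Irby = 35 mi.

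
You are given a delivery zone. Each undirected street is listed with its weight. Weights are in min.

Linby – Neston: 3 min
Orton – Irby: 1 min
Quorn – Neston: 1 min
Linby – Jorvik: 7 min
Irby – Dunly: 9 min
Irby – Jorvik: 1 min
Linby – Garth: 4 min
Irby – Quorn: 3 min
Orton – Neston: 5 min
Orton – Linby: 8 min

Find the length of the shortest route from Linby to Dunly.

16 min

Candidate routes:
Linby–Jorvik–Irby–Dunly: 7+1+9 = 17
Linby–Neston–Quorn–Irby–Dunly: 3+1+3+9 = 16
The minimum is 16 min via Linby–Neston–Quorn–Irby–Dunly.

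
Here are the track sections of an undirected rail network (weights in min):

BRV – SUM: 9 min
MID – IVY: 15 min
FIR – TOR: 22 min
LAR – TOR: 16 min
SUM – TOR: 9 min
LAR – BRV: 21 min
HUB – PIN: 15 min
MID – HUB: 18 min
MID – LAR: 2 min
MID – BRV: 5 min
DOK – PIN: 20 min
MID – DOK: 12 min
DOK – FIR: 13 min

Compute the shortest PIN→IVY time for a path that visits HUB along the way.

Shortest PIN→HUB: PIN–HUB = 15
Shortest HUB→IVY: HUB–MID–IVY = 33
Total via HUB: 15 + 33 = 48 min.

48 min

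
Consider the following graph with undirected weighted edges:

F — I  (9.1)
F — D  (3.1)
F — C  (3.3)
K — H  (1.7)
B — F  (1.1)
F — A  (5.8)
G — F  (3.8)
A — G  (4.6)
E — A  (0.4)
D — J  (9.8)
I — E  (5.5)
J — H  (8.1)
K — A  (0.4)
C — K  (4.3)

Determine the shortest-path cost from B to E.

Shortest distances from B:
B: 0
F: 1.1  (via B)
D: 4.2  (via F)
C: 4.4  (via F)
G: 4.9  (via F)
A: 6.9  (via F)
E: 7.3  (via A)
Shortest route: B–F–A–E = 7.3.

7.3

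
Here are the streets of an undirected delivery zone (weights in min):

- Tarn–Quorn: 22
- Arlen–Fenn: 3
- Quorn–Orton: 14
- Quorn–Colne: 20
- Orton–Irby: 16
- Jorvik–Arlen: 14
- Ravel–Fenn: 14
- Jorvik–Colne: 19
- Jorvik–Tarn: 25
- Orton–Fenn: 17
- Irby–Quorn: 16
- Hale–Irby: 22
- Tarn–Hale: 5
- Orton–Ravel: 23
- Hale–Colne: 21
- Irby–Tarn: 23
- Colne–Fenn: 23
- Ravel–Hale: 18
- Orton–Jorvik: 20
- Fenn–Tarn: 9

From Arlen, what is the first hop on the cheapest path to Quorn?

Fenn

Candidate routes:
Arlen–Fenn–Tarn–Quorn: 3+9+22 = 34
Arlen–Fenn–Colne–Quorn: 3+23+20 = 46
Cheapest is Arlen–Fenn–Tarn–Quorn at 34 min.
So from Arlen the first move is to Fenn.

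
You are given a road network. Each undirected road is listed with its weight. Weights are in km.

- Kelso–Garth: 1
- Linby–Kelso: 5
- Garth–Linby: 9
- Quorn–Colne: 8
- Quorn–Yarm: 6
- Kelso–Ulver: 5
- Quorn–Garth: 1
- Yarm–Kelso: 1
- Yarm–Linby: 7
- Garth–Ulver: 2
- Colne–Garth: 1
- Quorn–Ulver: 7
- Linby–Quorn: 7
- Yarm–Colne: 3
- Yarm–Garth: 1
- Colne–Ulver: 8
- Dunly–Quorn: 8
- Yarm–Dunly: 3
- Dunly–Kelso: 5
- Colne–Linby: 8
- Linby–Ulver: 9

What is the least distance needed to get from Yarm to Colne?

Running Dijkstra from Yarm:
Yarm: 0
Kelso: 1  (via Yarm)
Garth: 1  (via Yarm)
Quorn: 2  (via Garth)
Colne: 2  (via Garth)
Shortest route: Yarm → Garth → Colne = 2 km.

2 km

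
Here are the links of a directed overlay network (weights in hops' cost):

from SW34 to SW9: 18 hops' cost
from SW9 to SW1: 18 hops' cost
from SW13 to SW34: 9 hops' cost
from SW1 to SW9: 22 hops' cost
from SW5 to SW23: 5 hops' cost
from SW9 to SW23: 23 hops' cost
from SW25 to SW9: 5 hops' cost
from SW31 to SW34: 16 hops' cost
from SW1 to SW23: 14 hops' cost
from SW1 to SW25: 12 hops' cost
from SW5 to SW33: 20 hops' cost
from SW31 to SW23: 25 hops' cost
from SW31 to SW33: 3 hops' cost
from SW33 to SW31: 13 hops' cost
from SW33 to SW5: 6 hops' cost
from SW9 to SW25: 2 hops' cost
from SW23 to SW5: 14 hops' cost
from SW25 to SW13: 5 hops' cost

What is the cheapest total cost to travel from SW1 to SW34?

26 hops' cost

Enumerating some paths:
SW1 - SW9 - SW25 - SW13 - SW34: 22+2+5+9 = 38
SW1 - SW25 - SW13 - SW34: 12+5+9 = 26
The minimum is 26 hops' cost via SW1 - SW25 - SW13 - SW34.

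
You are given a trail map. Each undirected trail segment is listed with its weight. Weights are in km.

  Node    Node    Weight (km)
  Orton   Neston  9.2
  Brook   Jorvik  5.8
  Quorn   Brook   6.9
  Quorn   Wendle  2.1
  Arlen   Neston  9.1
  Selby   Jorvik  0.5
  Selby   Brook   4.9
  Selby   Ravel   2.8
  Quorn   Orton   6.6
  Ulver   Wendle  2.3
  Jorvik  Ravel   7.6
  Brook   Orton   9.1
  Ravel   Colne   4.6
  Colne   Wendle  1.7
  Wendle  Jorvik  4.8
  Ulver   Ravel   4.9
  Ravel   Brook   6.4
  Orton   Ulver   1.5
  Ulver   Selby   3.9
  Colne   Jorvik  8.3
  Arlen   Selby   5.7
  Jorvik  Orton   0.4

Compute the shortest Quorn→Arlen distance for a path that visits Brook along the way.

Shortest Quorn→Brook: Quorn–Brook = 6.9
Shortest Brook→Arlen: Brook–Selby–Arlen = 10.6
Total via Brook: 6.9 + 10.6 = 17.5 km.

17.5 km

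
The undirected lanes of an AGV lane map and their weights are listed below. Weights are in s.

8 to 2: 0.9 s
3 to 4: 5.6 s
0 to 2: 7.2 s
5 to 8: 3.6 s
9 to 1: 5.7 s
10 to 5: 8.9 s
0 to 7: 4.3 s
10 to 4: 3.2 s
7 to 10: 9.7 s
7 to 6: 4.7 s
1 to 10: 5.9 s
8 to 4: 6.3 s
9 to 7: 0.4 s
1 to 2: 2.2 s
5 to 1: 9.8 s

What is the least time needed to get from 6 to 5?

Settle nodes by increasing distance from 6:
6: 0
7: 4.7  (via 6)
9: 5.1  (via 7)
0: 9  (via 7)
1: 10.8  (via 9)
2: 13  (via 1)
8: 13.9  (via 2)
10: 14.4  (via 7)
5: 17.5  (via 8)
Shortest route: 6–7–9–1–2–8–5 = 17.5 s.

17.5 s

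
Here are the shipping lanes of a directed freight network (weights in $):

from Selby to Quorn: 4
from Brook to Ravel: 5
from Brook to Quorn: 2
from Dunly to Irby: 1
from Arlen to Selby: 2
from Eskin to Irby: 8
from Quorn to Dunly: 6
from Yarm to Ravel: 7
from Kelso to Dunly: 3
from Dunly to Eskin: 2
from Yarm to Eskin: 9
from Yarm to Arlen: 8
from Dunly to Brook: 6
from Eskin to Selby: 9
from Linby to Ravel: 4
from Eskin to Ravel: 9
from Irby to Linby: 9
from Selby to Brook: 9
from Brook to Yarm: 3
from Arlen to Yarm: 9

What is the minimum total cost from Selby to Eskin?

$12

Compare a few routes:
Selby–Quorn–Dunly–Eskin: 4+6+2 = 12
Selby–Brook–Quorn–Dunly–Eskin: 9+2+6+2 = 19
Selby–Brook–Yarm–Eskin: 9+3+9 = 21
Cheapest is Selby–Quorn–Dunly–Eskin at $12.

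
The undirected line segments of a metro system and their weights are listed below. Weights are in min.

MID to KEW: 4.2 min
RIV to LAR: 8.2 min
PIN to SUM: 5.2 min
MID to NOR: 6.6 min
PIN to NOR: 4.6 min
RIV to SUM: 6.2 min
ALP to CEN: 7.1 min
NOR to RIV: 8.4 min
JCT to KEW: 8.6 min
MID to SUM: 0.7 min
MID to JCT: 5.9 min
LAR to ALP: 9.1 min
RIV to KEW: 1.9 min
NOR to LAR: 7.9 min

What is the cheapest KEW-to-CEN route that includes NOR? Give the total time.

Best KEW to NOR: KEW–RIV–NOR costing 10.3
Shortest NOR→CEN: NOR–LAR–ALP–CEN = 24.1
Total via NOR: 10.3 + 24.1 = 34.4 min.

34.4 min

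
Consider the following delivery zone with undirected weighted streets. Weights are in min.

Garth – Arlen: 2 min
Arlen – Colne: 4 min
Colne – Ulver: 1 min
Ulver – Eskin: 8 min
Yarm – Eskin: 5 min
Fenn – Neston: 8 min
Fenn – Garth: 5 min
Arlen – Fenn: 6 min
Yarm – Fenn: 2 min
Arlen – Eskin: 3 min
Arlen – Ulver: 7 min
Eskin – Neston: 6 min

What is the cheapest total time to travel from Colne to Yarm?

12 min

Settle nodes by increasing distance from Colne:
Colne: 0
Ulver: 1  (via Colne)
Arlen: 4  (via Colne)
Garth: 6  (via Arlen)
Eskin: 7  (via Arlen)
Fenn: 10  (via Arlen)
Yarm: 12  (via Eskin)
Shortest route: Colne → Arlen → Eskin → Yarm = 12 min.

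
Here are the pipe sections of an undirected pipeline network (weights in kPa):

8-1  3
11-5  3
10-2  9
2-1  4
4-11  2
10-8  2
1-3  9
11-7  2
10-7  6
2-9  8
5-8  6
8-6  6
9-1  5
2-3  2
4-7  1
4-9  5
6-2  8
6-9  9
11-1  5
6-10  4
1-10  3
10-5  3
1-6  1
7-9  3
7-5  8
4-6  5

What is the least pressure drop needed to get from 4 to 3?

12 kPa

Candidate routes:
4 → 7 → 9 → 2 → 3: 1+3+8+2 = 14
4 → 11 → 1 → 2 → 3: 2+5+4+2 = 13
4 → 6 → 1 → 2 → 3: 5+1+4+2 = 12
4 → 7 → 11 → 1 → 2 → 3: 1+2+5+4+2 = 14
Cheapest is 4 → 6 → 1 → 2 → 3 at 12 kPa.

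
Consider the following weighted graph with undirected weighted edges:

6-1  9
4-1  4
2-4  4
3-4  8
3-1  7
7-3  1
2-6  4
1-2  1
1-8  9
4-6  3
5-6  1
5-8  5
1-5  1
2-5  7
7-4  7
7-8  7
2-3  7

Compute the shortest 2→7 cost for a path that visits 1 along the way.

Best 2 to 1: 2–1 costing 1
Best 1 to 7: 1–3–7 costing 8
Total via 1: 1 + 8 = 9.

9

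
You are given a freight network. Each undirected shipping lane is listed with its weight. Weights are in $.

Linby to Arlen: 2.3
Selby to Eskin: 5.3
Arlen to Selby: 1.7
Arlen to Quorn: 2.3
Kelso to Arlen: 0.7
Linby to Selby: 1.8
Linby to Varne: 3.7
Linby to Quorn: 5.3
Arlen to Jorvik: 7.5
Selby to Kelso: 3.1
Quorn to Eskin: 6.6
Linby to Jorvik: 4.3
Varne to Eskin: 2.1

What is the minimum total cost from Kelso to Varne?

Compare a few routes:
Kelso–Selby–Linby–Varne: 3.1+1.8+3.7 = 8.6
Kelso–Arlen–Linby–Varne: 0.7+2.3+3.7 = 6.7
Kelso–Arlen–Selby–Linby–Varne: 0.7+1.7+1.8+3.7 = 7.9
The minimum is $6.7 via Kelso–Arlen–Linby–Varne.

$6.7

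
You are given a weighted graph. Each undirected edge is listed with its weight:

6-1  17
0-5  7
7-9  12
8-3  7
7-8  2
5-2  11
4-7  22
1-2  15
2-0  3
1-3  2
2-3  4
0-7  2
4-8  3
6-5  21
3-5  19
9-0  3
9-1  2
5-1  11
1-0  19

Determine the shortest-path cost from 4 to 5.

14

Candidate routes:
4–8–7–0–9–1–5: 3+2+2+3+2+11 = 23
4–8–3–1–5: 3+7+2+11 = 23
4–8–7–0–5: 3+2+2+7 = 14
4–8–7–0–2–5: 3+2+2+3+11 = 21
Cheapest is 4–8–7–0–5 at 14.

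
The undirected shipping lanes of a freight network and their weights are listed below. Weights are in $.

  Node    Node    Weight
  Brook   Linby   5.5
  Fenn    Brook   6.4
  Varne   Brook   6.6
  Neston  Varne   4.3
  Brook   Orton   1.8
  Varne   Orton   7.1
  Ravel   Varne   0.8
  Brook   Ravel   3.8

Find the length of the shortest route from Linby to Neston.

Running Dijkstra from Linby:
Linby: 0
Brook: 5.5  (via Linby)
Orton: 7.3  (via Brook)
Ravel: 9.3  (via Brook)
Varne: 10.1  (via Ravel)
Fenn: 11.9  (via Brook)
Neston: 14.4  (via Varne)
Shortest route: Linby–Brook–Ravel–Varne–Neston = $14.4.

$14.4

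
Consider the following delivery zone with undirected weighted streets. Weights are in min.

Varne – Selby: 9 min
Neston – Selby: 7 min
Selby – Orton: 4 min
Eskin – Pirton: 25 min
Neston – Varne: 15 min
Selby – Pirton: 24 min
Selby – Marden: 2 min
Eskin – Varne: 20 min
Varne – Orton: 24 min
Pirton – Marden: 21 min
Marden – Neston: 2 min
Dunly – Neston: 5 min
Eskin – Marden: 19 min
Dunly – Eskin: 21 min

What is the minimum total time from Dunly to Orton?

13 min

Running Dijkstra from Dunly:
Dunly: 0
Neston: 5  (via Dunly)
Marden: 7  (via Neston)
Selby: 9  (via Marden)
Orton: 13  (via Selby)
Shortest route: Dunly–Neston–Marden–Selby–Orton = 13 min.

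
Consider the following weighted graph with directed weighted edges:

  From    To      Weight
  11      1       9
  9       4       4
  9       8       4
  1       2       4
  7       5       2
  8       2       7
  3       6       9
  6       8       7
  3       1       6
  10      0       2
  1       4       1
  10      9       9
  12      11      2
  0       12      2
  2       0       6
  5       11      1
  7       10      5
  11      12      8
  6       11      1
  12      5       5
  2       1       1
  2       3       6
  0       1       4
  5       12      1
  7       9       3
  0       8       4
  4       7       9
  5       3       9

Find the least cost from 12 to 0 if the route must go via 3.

30

Shortest 12→3: 12 → 5 → 3 = 14
Best 3 to 0: 3 → 1 → 2 → 0 costing 16
Total via 3: 14 + 16 = 30.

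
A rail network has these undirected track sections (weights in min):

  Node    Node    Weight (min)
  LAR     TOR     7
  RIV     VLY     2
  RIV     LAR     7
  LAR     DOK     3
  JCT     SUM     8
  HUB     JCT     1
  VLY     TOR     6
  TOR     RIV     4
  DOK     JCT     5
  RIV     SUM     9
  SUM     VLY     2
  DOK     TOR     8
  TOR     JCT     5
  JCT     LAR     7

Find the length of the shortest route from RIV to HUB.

Shortest distances from RIV:
RIV: 0
VLY: 2  (via RIV)
TOR: 4  (via RIV)
SUM: 4  (via VLY)
LAR: 7  (via RIV)
JCT: 9  (via TOR)
HUB: 10  (via JCT)
Shortest route: RIV → TOR → JCT → HUB = 10 min.

10 min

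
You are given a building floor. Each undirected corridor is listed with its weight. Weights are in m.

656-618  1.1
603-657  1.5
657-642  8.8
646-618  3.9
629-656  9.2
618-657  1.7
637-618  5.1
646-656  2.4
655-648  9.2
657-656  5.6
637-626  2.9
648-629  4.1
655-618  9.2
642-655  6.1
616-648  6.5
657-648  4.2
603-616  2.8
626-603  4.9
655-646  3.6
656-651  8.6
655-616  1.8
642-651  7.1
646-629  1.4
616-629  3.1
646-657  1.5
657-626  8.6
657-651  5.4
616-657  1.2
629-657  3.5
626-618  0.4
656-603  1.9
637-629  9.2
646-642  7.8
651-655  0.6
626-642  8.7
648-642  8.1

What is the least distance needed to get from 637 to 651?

8.6 m

Enumerating some paths:
637 → 626 → 618 → 657 → 651: 2.9+0.4+1.7+5.4 = 10.4
637 → 626 → 618 → 657 → 616 → 655 → 651: 2.9+0.4+1.7+1.2+1.8+0.6 = 8.6
Cheapest is 637 → 626 → 618 → 657 → 616 → 655 → 651 at 8.6 m.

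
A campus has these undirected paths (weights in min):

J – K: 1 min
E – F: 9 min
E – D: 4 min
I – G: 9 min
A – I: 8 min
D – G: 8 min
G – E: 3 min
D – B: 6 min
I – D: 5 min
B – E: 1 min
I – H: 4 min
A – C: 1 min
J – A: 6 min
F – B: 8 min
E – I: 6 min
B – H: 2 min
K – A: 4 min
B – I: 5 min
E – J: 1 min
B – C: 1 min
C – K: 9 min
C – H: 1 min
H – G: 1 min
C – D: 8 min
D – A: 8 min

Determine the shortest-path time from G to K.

5 min

Candidate routes:
G - E - J - K: 3+1+1 = 5
G - H - C - B - E - J - K: 1+1+1+1+1+1 = 6
G - H - B - E - J - K: 1+2+1+1+1 = 6
The minimum is 5 min via G - E - J - K.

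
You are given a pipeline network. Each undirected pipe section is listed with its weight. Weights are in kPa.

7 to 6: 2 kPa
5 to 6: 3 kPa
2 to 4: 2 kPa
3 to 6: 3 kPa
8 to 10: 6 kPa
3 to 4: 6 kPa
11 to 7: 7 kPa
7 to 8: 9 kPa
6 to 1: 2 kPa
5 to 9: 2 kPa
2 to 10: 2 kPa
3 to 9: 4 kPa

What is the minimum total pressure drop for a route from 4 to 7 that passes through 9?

17 kPa

Shortest 4→9: 4–3–9 = 10
Shortest 9→7: 9–5–6–7 = 7
Total via 9: 10 + 7 = 17 kPa.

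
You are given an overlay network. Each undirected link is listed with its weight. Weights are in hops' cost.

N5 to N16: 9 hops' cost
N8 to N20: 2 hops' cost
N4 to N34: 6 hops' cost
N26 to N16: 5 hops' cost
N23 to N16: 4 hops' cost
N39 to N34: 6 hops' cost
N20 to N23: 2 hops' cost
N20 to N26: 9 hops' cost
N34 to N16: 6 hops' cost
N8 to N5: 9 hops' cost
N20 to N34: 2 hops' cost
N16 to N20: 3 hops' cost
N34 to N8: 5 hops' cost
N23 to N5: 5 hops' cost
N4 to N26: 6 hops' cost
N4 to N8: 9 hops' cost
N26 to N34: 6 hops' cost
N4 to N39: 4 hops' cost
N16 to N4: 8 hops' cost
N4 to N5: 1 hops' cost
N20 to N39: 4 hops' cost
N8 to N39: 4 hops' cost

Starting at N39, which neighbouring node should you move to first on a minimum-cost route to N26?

Compare a few routes:
N39–N20–N34–N26: 4+2+6 = 12
N39–N34–N26: 6+6 = 12
N39–N4–N26: 4+6 = 10
N39–N20–N16–N26: 4+3+5 = 12
Cheapest is N39–N4–N26 at 10 hops' cost.
So from N39 the first move is to N4.

N4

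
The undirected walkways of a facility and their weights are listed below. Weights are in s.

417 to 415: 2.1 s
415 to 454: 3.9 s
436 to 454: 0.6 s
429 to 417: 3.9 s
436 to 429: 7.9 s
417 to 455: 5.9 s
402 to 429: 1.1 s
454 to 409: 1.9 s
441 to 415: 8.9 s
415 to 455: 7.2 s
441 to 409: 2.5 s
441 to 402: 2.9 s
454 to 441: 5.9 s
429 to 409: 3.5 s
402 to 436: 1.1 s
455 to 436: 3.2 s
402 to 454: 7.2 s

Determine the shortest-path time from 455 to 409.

5.7 s

Candidate routes:
455 → 436 → 402 → 441 → 409: 3.2+1.1+2.9+2.5 = 9.7
455 → 436 → 454 → 409: 3.2+0.6+1.9 = 5.7
455 → 436 → 402 → 429 → 409: 3.2+1.1+1.1+3.5 = 8.9
Cheapest is 455 → 436 → 454 → 409 at 5.7 s.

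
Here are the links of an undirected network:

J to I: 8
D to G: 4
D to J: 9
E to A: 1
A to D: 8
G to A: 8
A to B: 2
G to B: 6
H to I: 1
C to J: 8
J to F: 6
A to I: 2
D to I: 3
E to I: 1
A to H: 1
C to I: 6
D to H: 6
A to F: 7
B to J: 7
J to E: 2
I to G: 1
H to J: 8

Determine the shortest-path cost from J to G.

4

Compare a few routes:
J–E–A–I–G: 2+1+2+1 = 6
J–E–A–H–I–G: 2+1+1+1+1 = 6
J–E–I–G: 2+1+1 = 4
The minimum is 4 via J–E–I–G.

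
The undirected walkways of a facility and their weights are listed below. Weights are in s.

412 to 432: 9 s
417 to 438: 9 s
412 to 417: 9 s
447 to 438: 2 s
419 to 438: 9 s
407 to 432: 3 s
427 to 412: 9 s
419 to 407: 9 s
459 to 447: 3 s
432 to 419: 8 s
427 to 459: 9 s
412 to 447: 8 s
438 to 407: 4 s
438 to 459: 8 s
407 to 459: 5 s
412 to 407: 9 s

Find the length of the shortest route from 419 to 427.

Enumerating some paths:
419 → 407 → 459 → 427: 9+5+9 = 23
419 → 432 → 412 → 427: 8+9+9 = 26
419 → 432 → 407 → 459 → 427: 8+3+5+9 = 25
Cheapest is 419 → 407 → 459 → 427 at 23 s.

23 s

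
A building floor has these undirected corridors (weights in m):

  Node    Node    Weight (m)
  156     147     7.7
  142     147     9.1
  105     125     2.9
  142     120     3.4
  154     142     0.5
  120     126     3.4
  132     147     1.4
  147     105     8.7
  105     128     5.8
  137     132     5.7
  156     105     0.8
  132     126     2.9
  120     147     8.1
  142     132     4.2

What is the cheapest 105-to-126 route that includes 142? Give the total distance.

20.9 m

Best 105 to 142: 105–156–147–132–142 costing 14.1
Best 142 to 126: 142–120–126 costing 6.8
Total via 142: 14.1 + 6.8 = 20.9 m.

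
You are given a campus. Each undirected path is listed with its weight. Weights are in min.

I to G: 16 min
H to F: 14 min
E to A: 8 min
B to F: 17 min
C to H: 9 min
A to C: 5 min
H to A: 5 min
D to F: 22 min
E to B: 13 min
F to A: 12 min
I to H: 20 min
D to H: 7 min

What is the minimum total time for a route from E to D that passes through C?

29 min

Shortest E→C: E–A–C = 13
Best C to D: C–H–D costing 16
Total via C: 13 + 16 = 29 min.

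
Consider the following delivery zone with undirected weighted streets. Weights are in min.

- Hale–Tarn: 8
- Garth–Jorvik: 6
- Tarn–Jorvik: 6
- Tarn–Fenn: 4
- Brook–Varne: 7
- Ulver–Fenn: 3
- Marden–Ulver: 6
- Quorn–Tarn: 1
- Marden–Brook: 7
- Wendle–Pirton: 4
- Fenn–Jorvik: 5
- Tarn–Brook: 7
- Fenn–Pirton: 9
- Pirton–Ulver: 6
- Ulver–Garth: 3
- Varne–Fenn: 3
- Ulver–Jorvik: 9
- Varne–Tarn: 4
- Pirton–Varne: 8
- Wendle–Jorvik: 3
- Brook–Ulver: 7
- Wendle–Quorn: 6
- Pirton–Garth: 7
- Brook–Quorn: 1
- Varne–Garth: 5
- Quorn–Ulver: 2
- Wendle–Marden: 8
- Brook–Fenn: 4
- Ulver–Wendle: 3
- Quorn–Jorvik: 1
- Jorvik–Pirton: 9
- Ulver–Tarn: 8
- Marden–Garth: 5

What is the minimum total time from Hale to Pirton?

Compare a few routes:
Hale → Tarn → Quorn → Ulver → Pirton: 8+1+2+6 = 17
Hale → Tarn → Quorn → Jorvik → Pirton: 8+1+1+9 = 19
Hale → Tarn → Quorn → Ulver → Wendle → Pirton: 8+1+2+3+4 = 18
Cheapest is Hale → Tarn → Quorn → Ulver → Pirton at 17 min.

17 min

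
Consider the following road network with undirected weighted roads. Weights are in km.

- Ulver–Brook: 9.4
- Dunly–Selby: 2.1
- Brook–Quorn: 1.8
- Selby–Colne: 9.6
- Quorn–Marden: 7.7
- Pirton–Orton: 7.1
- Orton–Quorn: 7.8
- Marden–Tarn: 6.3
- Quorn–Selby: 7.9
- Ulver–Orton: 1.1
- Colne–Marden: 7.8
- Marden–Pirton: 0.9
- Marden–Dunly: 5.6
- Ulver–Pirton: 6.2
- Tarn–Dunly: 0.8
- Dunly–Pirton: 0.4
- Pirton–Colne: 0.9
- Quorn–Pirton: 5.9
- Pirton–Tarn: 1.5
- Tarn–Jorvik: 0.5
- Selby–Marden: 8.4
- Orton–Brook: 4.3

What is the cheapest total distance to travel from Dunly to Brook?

Compare a few routes:
Dunly → Pirton → Marden → Quorn → Brook: 0.4+0.9+7.7+1.8 = 10.8
Dunly → Tarn → Pirton → Quorn → Brook: 0.8+1.5+5.9+1.8 = 10
Dunly → Pirton → Quorn → Brook: 0.4+5.9+1.8 = 8.1
The minimum is 8.1 km via Dunly → Pirton → Quorn → Brook.

8.1 km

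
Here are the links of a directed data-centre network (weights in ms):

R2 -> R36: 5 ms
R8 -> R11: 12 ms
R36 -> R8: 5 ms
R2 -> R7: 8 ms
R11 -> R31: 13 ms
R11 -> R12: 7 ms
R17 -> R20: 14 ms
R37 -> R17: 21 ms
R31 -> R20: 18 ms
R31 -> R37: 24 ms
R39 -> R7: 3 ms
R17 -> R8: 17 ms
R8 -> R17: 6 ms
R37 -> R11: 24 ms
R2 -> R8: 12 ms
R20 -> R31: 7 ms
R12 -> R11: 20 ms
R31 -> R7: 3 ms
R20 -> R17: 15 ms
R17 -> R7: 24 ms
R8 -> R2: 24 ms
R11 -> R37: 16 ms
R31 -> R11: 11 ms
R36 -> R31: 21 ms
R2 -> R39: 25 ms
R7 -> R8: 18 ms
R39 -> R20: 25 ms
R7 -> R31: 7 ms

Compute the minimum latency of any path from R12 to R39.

103 ms

Shortest distances from R12:
R12: 0
R11: 20  (via R12)
R31: 33  (via R11)
R37: 36  (via R11)
R7: 36  (via R31)
R20: 51  (via R31)
R8: 54  (via R7)
R17: 57  (via R37)
R2: 78  (via R8)
R36: 83  (via R2)
R39: 103  (via R2)
Shortest route: R12 → R11 → R31 → R7 → R8 → R2 → R39 = 103 ms.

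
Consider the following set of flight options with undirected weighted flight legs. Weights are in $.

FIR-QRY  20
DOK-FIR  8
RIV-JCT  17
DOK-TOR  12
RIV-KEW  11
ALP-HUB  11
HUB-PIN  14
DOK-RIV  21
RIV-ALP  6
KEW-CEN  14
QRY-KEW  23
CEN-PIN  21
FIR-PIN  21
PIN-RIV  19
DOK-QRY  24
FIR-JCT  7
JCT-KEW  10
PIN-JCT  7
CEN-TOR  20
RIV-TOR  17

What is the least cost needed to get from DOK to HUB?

Compare a few routes:
DOK–RIV–ALP–HUB: 21+6+11 = 38
DOK–FIR–PIN–HUB: 8+21+14 = 43
DOK–FIR–JCT–PIN–HUB: 8+7+7+14 = 36
The minimum is $36 via DOK–FIR–JCT–PIN–HUB.

$36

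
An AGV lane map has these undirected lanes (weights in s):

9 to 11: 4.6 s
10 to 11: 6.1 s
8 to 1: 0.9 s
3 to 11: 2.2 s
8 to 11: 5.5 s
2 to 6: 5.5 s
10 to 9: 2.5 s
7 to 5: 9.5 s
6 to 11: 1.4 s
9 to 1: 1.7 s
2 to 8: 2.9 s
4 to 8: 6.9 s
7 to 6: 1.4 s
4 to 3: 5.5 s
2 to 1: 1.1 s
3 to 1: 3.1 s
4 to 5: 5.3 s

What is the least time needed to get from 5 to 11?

Compare a few routes:
5 - 4 - 3 - 11: 5.3+5.5+2.2 = 13
5 - 7 - 6 - 11: 9.5+1.4+1.4 = 12.3
The minimum is 12.3 s via 5 - 7 - 6 - 11.

12.3 s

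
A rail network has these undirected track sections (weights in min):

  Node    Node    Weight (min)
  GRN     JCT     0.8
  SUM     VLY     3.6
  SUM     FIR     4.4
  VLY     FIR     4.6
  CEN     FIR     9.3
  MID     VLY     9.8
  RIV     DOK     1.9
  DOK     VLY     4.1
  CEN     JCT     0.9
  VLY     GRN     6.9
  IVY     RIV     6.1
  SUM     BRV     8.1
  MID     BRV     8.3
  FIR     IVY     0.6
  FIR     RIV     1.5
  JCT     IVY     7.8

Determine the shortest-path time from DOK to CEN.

12.7 min

Shortest distances from DOK:
DOK: 0
RIV: 1.9  (via DOK)
FIR: 3.4  (via RIV)
IVY: 4  (via FIR)
VLY: 4.1  (via DOK)
SUM: 7.7  (via VLY)
GRN: 11  (via VLY)
JCT: 11.8  (via IVY)
CEN: 12.7  (via FIR)
Shortest route: DOK → RIV → FIR → CEN = 12.7 min.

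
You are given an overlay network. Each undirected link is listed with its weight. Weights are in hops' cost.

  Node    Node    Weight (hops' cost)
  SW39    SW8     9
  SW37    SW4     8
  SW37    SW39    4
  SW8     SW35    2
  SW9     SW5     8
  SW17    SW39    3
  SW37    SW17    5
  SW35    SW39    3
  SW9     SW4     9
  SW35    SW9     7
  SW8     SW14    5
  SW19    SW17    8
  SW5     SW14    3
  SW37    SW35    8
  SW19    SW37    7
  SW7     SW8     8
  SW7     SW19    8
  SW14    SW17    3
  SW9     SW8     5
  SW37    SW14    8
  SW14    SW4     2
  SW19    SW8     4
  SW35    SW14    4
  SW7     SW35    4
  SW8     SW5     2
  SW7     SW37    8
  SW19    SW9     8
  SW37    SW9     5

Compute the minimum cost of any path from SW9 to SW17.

Enumerating some paths:
SW9 → SW8 → SW5 → SW14 → SW17: 5+2+3+3 = 13
SW9 → SW37 → SW17: 5+5 = 10
SW9 → SW37 → SW39 → SW17: 5+4+3 = 12
SW9 → SW8 → SW14 → SW17: 5+5+3 = 13
Cheapest is SW9 → SW37 → SW17 at 10 hops' cost.

10 hops' cost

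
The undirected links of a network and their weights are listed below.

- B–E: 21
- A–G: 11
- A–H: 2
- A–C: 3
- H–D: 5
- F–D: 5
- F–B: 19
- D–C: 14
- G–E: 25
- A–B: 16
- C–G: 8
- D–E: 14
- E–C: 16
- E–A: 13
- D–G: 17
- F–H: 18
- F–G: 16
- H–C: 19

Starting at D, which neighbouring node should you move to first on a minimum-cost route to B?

Candidate routes:
D–F–B: 5+19 = 24
D–C–A–B: 14+3+16 = 33
D–H–A–B: 5+2+16 = 23
Cheapest is D–H–A–B at 23.
So from D the first move is to H.

H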